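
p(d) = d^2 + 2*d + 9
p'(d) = 2*d + 2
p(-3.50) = 14.25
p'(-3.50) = -5.00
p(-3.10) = 12.41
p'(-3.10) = -4.20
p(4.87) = 42.46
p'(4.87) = 11.74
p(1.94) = 16.64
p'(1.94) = 5.88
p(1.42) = 13.86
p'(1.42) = 4.84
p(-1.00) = 8.00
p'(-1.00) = 0.00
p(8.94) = 106.80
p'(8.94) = 19.88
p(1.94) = 16.64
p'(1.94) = 5.88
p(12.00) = 177.00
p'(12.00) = 26.00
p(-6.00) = 33.00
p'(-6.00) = -10.00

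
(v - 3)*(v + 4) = v^2 + v - 12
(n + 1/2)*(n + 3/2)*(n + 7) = n^3 + 9*n^2 + 59*n/4 + 21/4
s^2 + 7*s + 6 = (s + 1)*(s + 6)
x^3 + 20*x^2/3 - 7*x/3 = x*(x - 1/3)*(x + 7)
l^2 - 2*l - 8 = (l - 4)*(l + 2)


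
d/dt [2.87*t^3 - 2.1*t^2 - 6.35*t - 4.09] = 8.61*t^2 - 4.2*t - 6.35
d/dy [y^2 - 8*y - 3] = 2*y - 8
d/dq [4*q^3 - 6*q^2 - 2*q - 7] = 12*q^2 - 12*q - 2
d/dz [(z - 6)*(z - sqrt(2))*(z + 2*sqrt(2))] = 3*z^2 - 12*z + 2*sqrt(2)*z - 6*sqrt(2) - 4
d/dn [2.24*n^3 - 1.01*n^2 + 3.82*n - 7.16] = 6.72*n^2 - 2.02*n + 3.82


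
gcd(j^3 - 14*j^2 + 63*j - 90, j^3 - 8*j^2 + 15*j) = j^2 - 8*j + 15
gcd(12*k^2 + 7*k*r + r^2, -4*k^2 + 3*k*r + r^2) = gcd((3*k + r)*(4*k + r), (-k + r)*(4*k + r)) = 4*k + r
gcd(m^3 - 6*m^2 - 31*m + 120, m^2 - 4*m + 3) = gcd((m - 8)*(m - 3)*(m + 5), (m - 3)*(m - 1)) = m - 3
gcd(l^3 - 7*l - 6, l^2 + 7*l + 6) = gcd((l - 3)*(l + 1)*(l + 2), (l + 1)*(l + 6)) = l + 1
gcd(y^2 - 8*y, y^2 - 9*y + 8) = y - 8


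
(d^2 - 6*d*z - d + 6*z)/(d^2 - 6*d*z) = (d - 1)/d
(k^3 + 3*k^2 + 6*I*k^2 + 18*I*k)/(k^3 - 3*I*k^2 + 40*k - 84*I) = k*(k + 3)/(k^2 - 9*I*k - 14)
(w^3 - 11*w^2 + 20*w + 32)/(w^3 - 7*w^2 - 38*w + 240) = (w^2 - 3*w - 4)/(w^2 + w - 30)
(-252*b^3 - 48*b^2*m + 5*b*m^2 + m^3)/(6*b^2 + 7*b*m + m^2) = (-42*b^2 - b*m + m^2)/(b + m)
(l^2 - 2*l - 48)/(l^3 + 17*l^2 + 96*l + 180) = (l - 8)/(l^2 + 11*l + 30)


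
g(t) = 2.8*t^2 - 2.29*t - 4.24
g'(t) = 5.6*t - 2.29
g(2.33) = 5.63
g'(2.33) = 10.76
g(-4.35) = 58.70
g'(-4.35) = -26.65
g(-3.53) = 38.73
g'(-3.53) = -22.06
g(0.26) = -4.65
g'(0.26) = -0.83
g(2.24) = 4.68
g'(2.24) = 10.25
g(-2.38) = 17.07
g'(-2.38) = -15.62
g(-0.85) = -0.27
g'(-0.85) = -7.05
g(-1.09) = 1.58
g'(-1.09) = -8.39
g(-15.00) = 660.11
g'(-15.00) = -86.29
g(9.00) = 201.95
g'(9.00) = 48.11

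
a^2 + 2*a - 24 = (a - 4)*(a + 6)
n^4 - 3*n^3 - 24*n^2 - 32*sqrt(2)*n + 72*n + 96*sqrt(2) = (n - 3)*(n - 4*sqrt(2))*(n + 2*sqrt(2))^2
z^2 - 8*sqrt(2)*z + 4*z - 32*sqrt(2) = (z + 4)*(z - 8*sqrt(2))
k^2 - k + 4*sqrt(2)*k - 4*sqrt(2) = (k - 1)*(k + 4*sqrt(2))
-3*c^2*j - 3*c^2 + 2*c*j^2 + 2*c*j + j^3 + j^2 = (-c + j)*(3*c + j)*(j + 1)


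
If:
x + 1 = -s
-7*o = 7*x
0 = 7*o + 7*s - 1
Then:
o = 4/7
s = -3/7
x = -4/7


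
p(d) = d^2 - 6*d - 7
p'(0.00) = -6.00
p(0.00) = -7.00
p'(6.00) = 6.00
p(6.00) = -7.00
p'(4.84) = 3.68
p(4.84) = -12.61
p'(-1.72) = -9.44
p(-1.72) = 6.28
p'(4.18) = 2.36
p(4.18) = -14.61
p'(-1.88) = -9.76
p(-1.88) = 7.81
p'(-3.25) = -12.50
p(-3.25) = 23.06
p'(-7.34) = -20.68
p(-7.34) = 90.92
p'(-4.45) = -14.90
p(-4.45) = 39.50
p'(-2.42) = -10.84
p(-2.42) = 13.38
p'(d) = 2*d - 6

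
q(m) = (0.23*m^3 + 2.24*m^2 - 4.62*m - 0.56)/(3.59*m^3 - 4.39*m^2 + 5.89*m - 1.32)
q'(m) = (-10.77*m^2 + 8.78*m - 5.89)*(0.23*m^3 + 2.24*m^2 - 4.62*m - 0.56)/(3.59*m^3 - 4.39*m^2 + 5.89*m - 1.32)^2 + (0.69*m^2 + 4.48*m - 4.62)/(3.59*m^3 - 4.39*m^2 + 5.89*m - 1.32)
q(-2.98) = -0.18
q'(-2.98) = -0.07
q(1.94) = 0.03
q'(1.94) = 0.29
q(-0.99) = -0.40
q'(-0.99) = -0.11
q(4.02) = 0.17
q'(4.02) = -0.00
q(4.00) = 0.17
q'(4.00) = -0.00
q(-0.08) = 0.10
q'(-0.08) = 3.09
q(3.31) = 0.17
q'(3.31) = 0.02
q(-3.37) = -0.15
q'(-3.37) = -0.06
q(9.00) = 0.13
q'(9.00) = -0.01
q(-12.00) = 0.00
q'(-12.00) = -0.01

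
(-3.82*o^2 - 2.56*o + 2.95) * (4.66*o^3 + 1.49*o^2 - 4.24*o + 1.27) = -17.8012*o^5 - 17.6214*o^4 + 26.1294*o^3 + 10.3985*o^2 - 15.7592*o + 3.7465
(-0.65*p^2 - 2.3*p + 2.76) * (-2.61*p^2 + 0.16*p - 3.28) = 1.6965*p^4 + 5.899*p^3 - 5.4396*p^2 + 7.9856*p - 9.0528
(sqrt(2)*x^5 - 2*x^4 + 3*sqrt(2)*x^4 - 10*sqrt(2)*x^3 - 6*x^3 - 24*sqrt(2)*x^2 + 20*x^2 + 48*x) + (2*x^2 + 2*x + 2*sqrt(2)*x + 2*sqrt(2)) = sqrt(2)*x^5 - 2*x^4 + 3*sqrt(2)*x^4 - 10*sqrt(2)*x^3 - 6*x^3 - 24*sqrt(2)*x^2 + 22*x^2 + 2*sqrt(2)*x + 50*x + 2*sqrt(2)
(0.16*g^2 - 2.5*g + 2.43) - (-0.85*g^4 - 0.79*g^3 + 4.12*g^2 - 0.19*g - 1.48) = 0.85*g^4 + 0.79*g^3 - 3.96*g^2 - 2.31*g + 3.91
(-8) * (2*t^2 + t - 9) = -16*t^2 - 8*t + 72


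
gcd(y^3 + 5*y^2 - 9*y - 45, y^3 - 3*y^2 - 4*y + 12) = y - 3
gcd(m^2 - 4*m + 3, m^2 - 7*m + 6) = m - 1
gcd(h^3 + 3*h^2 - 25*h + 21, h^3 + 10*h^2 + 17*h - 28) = h^2 + 6*h - 7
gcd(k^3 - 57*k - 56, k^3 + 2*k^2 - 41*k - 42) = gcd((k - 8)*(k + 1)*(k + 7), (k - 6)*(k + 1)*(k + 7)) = k^2 + 8*k + 7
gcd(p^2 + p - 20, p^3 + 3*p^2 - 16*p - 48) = p - 4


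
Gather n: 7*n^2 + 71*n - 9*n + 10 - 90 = 7*n^2 + 62*n - 80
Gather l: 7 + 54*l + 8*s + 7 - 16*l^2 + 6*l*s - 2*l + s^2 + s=-16*l^2 + l*(6*s + 52) + s^2 + 9*s + 14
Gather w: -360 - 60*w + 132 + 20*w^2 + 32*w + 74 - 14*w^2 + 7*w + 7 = 6*w^2 - 21*w - 147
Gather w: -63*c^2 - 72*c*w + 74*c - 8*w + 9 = -63*c^2 + 74*c + w*(-72*c - 8) + 9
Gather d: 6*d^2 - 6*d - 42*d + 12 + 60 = 6*d^2 - 48*d + 72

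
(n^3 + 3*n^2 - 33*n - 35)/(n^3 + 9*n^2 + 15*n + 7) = (n - 5)/(n + 1)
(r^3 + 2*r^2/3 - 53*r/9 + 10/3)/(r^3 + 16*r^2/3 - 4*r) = (r^2 + 4*r/3 - 5)/(r*(r + 6))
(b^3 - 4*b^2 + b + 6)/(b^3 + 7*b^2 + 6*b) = (b^2 - 5*b + 6)/(b*(b + 6))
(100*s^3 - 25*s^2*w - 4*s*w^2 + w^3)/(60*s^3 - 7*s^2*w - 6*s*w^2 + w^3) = (5*s + w)/(3*s + w)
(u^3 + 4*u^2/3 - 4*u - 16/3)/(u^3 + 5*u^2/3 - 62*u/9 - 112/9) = 3*(3*u^2 - 2*u - 8)/(9*u^2 - 3*u - 56)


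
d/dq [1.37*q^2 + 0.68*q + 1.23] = 2.74*q + 0.68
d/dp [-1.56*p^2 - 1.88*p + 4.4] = -3.12*p - 1.88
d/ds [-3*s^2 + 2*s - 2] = 2 - 6*s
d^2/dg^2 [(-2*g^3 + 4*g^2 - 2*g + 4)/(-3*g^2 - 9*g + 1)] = 4*(147*g^3 - 99*g^2 - 150*g - 161)/(27*g^6 + 243*g^5 + 702*g^4 + 567*g^3 - 234*g^2 + 27*g - 1)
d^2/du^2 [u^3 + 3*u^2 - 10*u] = 6*u + 6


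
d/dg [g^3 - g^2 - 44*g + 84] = 3*g^2 - 2*g - 44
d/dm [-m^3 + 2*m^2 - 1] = m*(4 - 3*m)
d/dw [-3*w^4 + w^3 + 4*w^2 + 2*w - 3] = -12*w^3 + 3*w^2 + 8*w + 2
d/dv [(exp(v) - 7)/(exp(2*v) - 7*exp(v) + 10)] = (-(exp(v) - 7)*(2*exp(v) - 7) + exp(2*v) - 7*exp(v) + 10)*exp(v)/(exp(2*v) - 7*exp(v) + 10)^2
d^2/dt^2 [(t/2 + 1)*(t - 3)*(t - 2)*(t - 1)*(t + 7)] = 10*t^3 + 18*t^2 - 87*t + 9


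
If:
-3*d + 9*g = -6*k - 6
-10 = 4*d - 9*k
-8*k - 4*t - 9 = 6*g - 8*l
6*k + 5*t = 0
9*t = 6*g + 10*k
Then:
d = -110/71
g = -104/71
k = 30/71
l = 111/568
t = -36/71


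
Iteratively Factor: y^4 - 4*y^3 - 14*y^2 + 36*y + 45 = (y - 5)*(y^3 + y^2 - 9*y - 9) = (y - 5)*(y + 1)*(y^2 - 9) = (y - 5)*(y - 3)*(y + 1)*(y + 3)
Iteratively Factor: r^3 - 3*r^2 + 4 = (r - 2)*(r^2 - r - 2) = (r - 2)*(r + 1)*(r - 2)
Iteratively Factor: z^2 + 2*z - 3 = (z + 3)*(z - 1)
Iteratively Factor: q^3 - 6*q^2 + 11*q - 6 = (q - 2)*(q^2 - 4*q + 3) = (q - 3)*(q - 2)*(q - 1)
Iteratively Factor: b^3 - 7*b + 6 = (b - 2)*(b^2 + 2*b - 3) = (b - 2)*(b + 3)*(b - 1)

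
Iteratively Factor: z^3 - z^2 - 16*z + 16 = (z + 4)*(z^2 - 5*z + 4) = (z - 4)*(z + 4)*(z - 1)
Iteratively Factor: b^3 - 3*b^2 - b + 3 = (b - 1)*(b^2 - 2*b - 3) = (b - 1)*(b + 1)*(b - 3)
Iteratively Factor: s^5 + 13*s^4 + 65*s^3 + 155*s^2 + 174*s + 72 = (s + 3)*(s^4 + 10*s^3 + 35*s^2 + 50*s + 24) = (s + 3)*(s + 4)*(s^3 + 6*s^2 + 11*s + 6) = (s + 3)^2*(s + 4)*(s^2 + 3*s + 2) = (s + 1)*(s + 3)^2*(s + 4)*(s + 2)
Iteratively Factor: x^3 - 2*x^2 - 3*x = (x + 1)*(x^2 - 3*x) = x*(x + 1)*(x - 3)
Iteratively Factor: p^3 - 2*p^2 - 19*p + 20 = (p - 1)*(p^2 - p - 20) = (p - 1)*(p + 4)*(p - 5)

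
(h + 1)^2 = h^2 + 2*h + 1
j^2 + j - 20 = (j - 4)*(j + 5)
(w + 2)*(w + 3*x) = w^2 + 3*w*x + 2*w + 6*x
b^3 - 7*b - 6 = (b - 3)*(b + 1)*(b + 2)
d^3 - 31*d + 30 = (d - 5)*(d - 1)*(d + 6)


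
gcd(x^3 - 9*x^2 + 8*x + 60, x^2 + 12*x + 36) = 1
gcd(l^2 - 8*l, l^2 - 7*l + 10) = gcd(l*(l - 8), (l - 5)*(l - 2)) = 1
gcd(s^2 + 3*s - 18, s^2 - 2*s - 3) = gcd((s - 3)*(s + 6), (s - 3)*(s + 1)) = s - 3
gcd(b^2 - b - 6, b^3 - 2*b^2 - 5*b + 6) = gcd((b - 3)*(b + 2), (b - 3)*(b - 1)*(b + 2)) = b^2 - b - 6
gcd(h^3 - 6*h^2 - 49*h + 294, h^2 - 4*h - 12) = h - 6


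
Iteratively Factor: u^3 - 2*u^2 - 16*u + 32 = (u + 4)*(u^2 - 6*u + 8) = (u - 2)*(u + 4)*(u - 4)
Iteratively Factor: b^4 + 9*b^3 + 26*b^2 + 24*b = (b)*(b^3 + 9*b^2 + 26*b + 24) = b*(b + 2)*(b^2 + 7*b + 12) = b*(b + 2)*(b + 3)*(b + 4)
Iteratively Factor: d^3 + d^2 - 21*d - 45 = (d + 3)*(d^2 - 2*d - 15) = (d - 5)*(d + 3)*(d + 3)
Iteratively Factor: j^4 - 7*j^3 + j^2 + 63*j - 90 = (j - 2)*(j^3 - 5*j^2 - 9*j + 45) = (j - 3)*(j - 2)*(j^2 - 2*j - 15) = (j - 5)*(j - 3)*(j - 2)*(j + 3)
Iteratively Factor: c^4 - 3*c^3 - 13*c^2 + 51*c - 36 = (c - 3)*(c^3 - 13*c + 12) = (c - 3)^2*(c^2 + 3*c - 4) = (c - 3)^2*(c + 4)*(c - 1)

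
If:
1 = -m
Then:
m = -1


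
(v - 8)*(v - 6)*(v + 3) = v^3 - 11*v^2 + 6*v + 144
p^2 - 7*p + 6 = (p - 6)*(p - 1)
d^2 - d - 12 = (d - 4)*(d + 3)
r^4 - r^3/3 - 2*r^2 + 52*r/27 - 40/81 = (r - 2/3)^3*(r + 5/3)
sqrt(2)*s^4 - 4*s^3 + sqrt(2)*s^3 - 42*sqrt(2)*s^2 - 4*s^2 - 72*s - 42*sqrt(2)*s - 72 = (s - 6*sqrt(2))*(s + sqrt(2))*(s + 3*sqrt(2))*(sqrt(2)*s + sqrt(2))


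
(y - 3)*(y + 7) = y^2 + 4*y - 21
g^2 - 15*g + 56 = (g - 8)*(g - 7)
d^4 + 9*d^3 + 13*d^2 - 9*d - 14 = (d - 1)*(d + 1)*(d + 2)*(d + 7)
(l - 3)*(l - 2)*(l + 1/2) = l^3 - 9*l^2/2 + 7*l/2 + 3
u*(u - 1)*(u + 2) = u^3 + u^2 - 2*u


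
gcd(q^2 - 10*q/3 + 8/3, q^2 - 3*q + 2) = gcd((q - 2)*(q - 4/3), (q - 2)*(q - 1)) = q - 2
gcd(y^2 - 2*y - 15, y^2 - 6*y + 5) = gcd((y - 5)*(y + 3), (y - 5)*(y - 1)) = y - 5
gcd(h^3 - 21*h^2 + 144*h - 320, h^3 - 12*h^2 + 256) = h^2 - 16*h + 64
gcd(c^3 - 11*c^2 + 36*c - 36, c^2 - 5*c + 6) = c^2 - 5*c + 6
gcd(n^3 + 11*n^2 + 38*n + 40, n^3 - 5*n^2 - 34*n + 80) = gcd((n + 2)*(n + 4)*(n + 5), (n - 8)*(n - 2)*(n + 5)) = n + 5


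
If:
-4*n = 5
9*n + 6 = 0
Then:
No Solution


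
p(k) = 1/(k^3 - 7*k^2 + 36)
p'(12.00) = 0.00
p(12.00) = 0.00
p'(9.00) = 0.00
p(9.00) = 0.01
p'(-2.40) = -0.15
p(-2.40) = -0.06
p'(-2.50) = -0.10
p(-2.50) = -0.04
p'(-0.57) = -0.01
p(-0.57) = 0.03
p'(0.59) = 0.01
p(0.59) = 0.03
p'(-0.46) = -0.01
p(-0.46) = 0.03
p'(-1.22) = -0.04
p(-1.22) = 0.04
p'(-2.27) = -0.34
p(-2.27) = -0.08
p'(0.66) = 0.01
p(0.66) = 0.03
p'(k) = (-3*k^2 + 14*k)/(k^3 - 7*k^2 + 36)^2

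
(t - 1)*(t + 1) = t^2 - 1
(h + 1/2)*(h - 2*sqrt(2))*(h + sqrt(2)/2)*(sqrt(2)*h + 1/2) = sqrt(2)*h^4 - 5*h^3/2 + sqrt(2)*h^3/2 - 11*sqrt(2)*h^2/4 - 5*h^2/4 - 11*sqrt(2)*h/8 - h - 1/2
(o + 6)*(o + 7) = o^2 + 13*o + 42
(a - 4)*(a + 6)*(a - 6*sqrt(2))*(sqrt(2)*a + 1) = sqrt(2)*a^4 - 11*a^3 + 2*sqrt(2)*a^3 - 30*sqrt(2)*a^2 - 22*a^2 - 12*sqrt(2)*a + 264*a + 144*sqrt(2)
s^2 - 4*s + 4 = (s - 2)^2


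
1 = 1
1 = 1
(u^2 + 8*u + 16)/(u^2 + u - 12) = (u + 4)/(u - 3)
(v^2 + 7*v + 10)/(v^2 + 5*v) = (v + 2)/v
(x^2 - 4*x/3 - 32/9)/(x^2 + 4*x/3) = (x - 8/3)/x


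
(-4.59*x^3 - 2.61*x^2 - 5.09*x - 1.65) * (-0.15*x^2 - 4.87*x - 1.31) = 0.6885*x^5 + 22.7448*x^4 + 19.4871*x^3 + 28.4549*x^2 + 14.7034*x + 2.1615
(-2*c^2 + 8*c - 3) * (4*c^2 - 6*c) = -8*c^4 + 44*c^3 - 60*c^2 + 18*c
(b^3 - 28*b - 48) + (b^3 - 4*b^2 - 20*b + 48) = 2*b^3 - 4*b^2 - 48*b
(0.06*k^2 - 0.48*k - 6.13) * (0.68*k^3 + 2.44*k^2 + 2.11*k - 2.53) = 0.0408*k^5 - 0.18*k^4 - 5.213*k^3 - 16.1218*k^2 - 11.7199*k + 15.5089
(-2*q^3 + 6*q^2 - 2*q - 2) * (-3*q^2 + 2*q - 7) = 6*q^5 - 22*q^4 + 32*q^3 - 40*q^2 + 10*q + 14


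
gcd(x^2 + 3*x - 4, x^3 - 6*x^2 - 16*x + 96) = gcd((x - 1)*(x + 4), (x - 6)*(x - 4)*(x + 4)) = x + 4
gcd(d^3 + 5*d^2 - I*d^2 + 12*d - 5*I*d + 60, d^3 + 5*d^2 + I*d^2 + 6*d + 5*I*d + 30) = d^2 + d*(5 + 3*I) + 15*I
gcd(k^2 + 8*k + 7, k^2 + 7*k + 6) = k + 1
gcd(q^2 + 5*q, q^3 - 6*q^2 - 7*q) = q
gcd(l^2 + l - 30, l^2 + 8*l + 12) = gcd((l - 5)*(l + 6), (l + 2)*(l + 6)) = l + 6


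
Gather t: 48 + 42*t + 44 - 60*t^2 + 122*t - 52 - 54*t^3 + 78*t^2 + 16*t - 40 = -54*t^3 + 18*t^2 + 180*t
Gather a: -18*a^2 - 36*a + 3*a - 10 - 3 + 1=-18*a^2 - 33*a - 12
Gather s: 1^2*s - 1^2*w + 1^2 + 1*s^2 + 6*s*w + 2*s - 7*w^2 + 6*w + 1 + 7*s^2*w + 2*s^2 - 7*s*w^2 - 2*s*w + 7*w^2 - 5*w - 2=s^2*(7*w + 3) + s*(-7*w^2 + 4*w + 3)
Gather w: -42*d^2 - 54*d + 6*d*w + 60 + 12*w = -42*d^2 - 54*d + w*(6*d + 12) + 60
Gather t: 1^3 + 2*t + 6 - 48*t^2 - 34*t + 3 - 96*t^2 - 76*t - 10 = -144*t^2 - 108*t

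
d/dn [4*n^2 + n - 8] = 8*n + 1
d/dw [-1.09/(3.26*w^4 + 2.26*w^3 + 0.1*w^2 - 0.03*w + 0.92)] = (14.2136*w^3 + 7.3902*w^2 + 0.218*w - 0.0327)/(3.26*w^4 + 2.26*w^3 + 0.1*w^2 - 0.03*w + 0.92)^2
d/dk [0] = 0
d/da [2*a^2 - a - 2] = 4*a - 1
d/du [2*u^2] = 4*u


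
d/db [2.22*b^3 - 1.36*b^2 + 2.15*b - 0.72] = 6.66*b^2 - 2.72*b + 2.15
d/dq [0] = 0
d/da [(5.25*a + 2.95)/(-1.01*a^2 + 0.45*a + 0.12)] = (5.3025*a^2 + 5.959*a - 0.6975)/(1.0201*a^4 - 0.909*a^3 - 0.0399*a^2 + 0.108*a + 0.0144)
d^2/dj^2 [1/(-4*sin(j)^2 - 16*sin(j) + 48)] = (sin(j)^4 + 3*sin(j)^3 + 29*sin(j)^2/2 + 6*sin(j) - 14)/(sin(j)^2 + 4*sin(j) - 12)^3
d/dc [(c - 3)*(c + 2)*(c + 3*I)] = 3*c^2 + c*(-2 + 6*I) - 6 - 3*I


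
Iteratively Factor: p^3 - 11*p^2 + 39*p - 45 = (p - 3)*(p^2 - 8*p + 15) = (p - 3)^2*(p - 5)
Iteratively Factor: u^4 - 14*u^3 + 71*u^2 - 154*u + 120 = (u - 4)*(u^3 - 10*u^2 + 31*u - 30) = (u - 4)*(u - 3)*(u^2 - 7*u + 10) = (u - 5)*(u - 4)*(u - 3)*(u - 2)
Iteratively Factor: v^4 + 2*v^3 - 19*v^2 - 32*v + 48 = (v - 4)*(v^3 + 6*v^2 + 5*v - 12) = (v - 4)*(v - 1)*(v^2 + 7*v + 12) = (v - 4)*(v - 1)*(v + 4)*(v + 3)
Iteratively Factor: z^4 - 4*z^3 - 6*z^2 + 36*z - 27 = (z + 3)*(z^3 - 7*z^2 + 15*z - 9) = (z - 3)*(z + 3)*(z^2 - 4*z + 3) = (z - 3)*(z - 1)*(z + 3)*(z - 3)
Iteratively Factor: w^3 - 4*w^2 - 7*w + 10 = (w - 1)*(w^2 - 3*w - 10) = (w - 1)*(w + 2)*(w - 5)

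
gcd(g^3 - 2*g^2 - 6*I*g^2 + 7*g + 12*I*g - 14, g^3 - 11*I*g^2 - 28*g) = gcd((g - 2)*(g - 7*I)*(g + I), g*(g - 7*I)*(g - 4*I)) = g - 7*I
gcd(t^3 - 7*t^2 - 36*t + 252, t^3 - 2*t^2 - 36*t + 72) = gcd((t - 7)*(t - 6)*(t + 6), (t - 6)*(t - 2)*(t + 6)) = t^2 - 36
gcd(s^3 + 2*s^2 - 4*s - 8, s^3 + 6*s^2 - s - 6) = 1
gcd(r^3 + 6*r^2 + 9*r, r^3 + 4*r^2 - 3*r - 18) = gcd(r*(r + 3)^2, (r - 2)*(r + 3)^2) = r^2 + 6*r + 9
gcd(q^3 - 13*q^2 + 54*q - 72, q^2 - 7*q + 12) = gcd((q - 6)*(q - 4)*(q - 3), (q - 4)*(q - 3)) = q^2 - 7*q + 12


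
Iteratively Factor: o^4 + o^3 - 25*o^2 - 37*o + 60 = (o + 3)*(o^3 - 2*o^2 - 19*o + 20) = (o + 3)*(o + 4)*(o^2 - 6*o + 5) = (o - 1)*(o + 3)*(o + 4)*(o - 5)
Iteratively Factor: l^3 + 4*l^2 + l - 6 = (l + 2)*(l^2 + 2*l - 3) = (l + 2)*(l + 3)*(l - 1)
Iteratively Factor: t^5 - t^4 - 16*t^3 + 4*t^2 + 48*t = (t - 4)*(t^4 + 3*t^3 - 4*t^2 - 12*t) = (t - 4)*(t - 2)*(t^3 + 5*t^2 + 6*t) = (t - 4)*(t - 2)*(t + 3)*(t^2 + 2*t) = t*(t - 4)*(t - 2)*(t + 3)*(t + 2)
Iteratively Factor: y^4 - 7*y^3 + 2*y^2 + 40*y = (y)*(y^3 - 7*y^2 + 2*y + 40) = y*(y - 4)*(y^2 - 3*y - 10) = y*(y - 4)*(y + 2)*(y - 5)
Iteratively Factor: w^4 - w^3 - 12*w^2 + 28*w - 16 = (w - 2)*(w^3 + w^2 - 10*w + 8) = (w - 2)*(w + 4)*(w^2 - 3*w + 2) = (w - 2)*(w - 1)*(w + 4)*(w - 2)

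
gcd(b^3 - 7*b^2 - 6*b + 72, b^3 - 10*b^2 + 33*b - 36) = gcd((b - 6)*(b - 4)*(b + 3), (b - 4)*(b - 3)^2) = b - 4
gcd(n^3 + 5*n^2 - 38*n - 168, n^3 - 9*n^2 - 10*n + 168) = n^2 - 2*n - 24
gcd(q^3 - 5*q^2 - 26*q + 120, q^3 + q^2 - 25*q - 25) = q + 5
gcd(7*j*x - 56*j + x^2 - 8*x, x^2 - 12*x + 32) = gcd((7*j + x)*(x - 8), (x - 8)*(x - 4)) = x - 8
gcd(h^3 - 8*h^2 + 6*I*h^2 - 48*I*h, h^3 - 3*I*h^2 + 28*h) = h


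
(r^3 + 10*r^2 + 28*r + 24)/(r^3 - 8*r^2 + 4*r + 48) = (r^2 + 8*r + 12)/(r^2 - 10*r + 24)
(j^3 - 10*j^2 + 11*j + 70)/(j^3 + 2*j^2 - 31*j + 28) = (j^3 - 10*j^2 + 11*j + 70)/(j^3 + 2*j^2 - 31*j + 28)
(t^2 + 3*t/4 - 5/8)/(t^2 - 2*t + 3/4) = (4*t + 5)/(2*(2*t - 3))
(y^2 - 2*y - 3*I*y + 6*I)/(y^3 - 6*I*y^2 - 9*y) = (y - 2)/(y*(y - 3*I))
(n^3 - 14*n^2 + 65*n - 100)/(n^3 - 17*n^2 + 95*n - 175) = (n - 4)/(n - 7)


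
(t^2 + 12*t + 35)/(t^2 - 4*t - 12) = (t^2 + 12*t + 35)/(t^2 - 4*t - 12)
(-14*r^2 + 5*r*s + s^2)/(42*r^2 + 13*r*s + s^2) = (-2*r + s)/(6*r + s)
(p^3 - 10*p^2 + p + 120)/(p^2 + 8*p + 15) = (p^2 - 13*p + 40)/(p + 5)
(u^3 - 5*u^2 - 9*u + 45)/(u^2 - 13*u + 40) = (u^2 - 9)/(u - 8)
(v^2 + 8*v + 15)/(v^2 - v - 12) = (v + 5)/(v - 4)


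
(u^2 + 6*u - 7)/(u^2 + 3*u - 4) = (u + 7)/(u + 4)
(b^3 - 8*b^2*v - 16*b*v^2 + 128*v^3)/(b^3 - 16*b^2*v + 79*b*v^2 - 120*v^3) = (b^2 - 16*v^2)/(b^2 - 8*b*v + 15*v^2)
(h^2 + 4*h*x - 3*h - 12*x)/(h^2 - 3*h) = (h + 4*x)/h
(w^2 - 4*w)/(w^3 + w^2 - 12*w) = (w - 4)/(w^2 + w - 12)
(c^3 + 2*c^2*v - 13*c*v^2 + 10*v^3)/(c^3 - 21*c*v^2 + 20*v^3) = (-c + 2*v)/(-c + 4*v)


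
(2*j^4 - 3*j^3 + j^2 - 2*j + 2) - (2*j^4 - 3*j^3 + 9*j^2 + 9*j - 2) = -8*j^2 - 11*j + 4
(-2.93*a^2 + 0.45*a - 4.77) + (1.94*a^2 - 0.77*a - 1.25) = -0.99*a^2 - 0.32*a - 6.02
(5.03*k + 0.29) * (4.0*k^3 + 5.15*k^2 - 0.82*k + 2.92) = 20.12*k^4 + 27.0645*k^3 - 2.6311*k^2 + 14.4498*k + 0.8468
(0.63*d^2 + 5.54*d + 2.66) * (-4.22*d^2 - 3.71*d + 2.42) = -2.6586*d^4 - 25.7161*d^3 - 30.254*d^2 + 3.5382*d + 6.4372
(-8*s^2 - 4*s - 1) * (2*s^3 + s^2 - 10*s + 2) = -16*s^5 - 16*s^4 + 74*s^3 + 23*s^2 + 2*s - 2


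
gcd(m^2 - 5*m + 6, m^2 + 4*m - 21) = m - 3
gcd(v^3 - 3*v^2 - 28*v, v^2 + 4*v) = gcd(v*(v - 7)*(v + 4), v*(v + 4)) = v^2 + 4*v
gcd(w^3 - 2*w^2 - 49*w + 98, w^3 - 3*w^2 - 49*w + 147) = w^2 - 49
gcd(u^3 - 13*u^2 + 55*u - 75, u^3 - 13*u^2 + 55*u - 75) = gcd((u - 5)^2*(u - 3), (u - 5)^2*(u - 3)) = u^3 - 13*u^2 + 55*u - 75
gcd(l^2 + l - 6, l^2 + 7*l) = 1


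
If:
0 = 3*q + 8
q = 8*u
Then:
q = -8/3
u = -1/3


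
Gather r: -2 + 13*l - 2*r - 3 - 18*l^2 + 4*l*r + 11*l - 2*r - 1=-18*l^2 + 24*l + r*(4*l - 4) - 6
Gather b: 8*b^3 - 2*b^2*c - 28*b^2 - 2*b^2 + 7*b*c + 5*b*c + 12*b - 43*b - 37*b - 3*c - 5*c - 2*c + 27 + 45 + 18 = 8*b^3 + b^2*(-2*c - 30) + b*(12*c - 68) - 10*c + 90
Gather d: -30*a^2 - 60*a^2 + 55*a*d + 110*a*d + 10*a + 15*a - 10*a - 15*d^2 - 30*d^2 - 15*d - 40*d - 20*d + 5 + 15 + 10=-90*a^2 + 15*a - 45*d^2 + d*(165*a - 75) + 30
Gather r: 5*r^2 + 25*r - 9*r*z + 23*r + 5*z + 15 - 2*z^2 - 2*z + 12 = 5*r^2 + r*(48 - 9*z) - 2*z^2 + 3*z + 27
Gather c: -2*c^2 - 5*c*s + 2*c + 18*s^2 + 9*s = -2*c^2 + c*(2 - 5*s) + 18*s^2 + 9*s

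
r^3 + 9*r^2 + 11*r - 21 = (r - 1)*(r + 3)*(r + 7)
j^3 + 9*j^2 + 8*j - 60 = (j - 2)*(j + 5)*(j + 6)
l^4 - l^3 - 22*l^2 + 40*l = l*(l - 4)*(l - 2)*(l + 5)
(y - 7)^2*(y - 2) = y^3 - 16*y^2 + 77*y - 98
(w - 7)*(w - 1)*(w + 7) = w^3 - w^2 - 49*w + 49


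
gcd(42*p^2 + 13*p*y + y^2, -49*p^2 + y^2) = 7*p + y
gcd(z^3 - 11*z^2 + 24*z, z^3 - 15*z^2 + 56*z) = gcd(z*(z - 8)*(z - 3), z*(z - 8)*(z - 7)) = z^2 - 8*z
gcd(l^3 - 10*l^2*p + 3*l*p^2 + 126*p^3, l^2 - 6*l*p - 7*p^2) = -l + 7*p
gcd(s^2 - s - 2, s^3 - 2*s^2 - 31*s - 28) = s + 1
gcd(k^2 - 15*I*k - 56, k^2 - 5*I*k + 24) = k - 8*I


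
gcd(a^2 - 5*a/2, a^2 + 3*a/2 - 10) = a - 5/2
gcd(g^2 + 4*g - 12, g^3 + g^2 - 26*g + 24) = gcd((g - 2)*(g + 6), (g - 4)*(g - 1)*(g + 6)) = g + 6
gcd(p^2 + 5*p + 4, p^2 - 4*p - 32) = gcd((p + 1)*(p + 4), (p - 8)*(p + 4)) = p + 4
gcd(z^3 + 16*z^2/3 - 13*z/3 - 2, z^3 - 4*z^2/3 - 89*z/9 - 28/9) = z + 1/3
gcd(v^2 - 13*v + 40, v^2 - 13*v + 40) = v^2 - 13*v + 40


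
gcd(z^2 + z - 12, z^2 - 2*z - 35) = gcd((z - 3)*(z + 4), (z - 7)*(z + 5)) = 1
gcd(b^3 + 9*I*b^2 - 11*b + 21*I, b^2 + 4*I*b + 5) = b - I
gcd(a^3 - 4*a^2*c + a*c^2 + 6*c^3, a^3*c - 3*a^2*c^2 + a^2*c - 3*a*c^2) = a - 3*c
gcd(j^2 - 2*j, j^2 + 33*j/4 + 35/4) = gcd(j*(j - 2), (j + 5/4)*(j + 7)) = 1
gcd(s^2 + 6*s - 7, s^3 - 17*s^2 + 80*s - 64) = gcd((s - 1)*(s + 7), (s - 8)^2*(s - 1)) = s - 1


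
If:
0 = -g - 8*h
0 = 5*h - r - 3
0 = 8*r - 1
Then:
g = -5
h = 5/8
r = 1/8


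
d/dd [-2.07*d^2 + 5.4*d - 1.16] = 5.4 - 4.14*d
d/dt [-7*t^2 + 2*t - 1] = 2 - 14*t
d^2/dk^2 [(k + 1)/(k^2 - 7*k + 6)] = 2*(3*(2 - k)*(k^2 - 7*k + 6) + (k + 1)*(2*k - 7)^2)/(k^2 - 7*k + 6)^3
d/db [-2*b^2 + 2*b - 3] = 2 - 4*b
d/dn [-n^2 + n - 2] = 1 - 2*n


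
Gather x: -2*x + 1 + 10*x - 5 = 8*x - 4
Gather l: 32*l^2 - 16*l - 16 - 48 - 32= 32*l^2 - 16*l - 96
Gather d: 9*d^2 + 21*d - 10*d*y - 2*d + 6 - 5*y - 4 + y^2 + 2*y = 9*d^2 + d*(19 - 10*y) + y^2 - 3*y + 2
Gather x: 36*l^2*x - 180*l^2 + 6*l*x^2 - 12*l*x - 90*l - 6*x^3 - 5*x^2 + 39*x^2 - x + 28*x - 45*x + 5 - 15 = -180*l^2 - 90*l - 6*x^3 + x^2*(6*l + 34) + x*(36*l^2 - 12*l - 18) - 10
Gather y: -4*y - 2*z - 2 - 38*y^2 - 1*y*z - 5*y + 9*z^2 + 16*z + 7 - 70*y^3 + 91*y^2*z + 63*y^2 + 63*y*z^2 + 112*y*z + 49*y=-70*y^3 + y^2*(91*z + 25) + y*(63*z^2 + 111*z + 40) + 9*z^2 + 14*z + 5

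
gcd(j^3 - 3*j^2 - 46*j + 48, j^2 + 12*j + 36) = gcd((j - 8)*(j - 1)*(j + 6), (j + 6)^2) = j + 6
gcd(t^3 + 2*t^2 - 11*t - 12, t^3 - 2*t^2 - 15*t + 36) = t^2 + t - 12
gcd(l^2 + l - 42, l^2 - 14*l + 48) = l - 6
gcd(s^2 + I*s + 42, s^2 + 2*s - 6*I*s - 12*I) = s - 6*I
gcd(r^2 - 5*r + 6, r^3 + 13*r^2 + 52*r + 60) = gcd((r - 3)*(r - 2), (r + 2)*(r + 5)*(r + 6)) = 1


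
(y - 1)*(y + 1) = y^2 - 1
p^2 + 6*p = p*(p + 6)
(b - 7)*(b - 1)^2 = b^3 - 9*b^2 + 15*b - 7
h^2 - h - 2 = (h - 2)*(h + 1)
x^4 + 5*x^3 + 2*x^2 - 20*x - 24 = (x - 2)*(x + 2)^2*(x + 3)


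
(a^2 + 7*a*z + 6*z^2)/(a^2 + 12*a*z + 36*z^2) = (a + z)/(a + 6*z)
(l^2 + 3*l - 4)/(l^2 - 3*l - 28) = (l - 1)/(l - 7)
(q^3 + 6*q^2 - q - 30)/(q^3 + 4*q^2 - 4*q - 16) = (q^2 + 8*q + 15)/(q^2 + 6*q + 8)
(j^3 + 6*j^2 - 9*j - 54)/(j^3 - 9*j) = (j + 6)/j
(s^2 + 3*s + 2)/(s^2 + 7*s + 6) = (s + 2)/(s + 6)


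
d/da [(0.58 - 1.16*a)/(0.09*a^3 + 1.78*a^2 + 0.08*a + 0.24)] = (0.2088*a^3 + 1.9082*a^2 - 2.0648*a - 0.3248)/(0.0081*a^6 + 0.3204*a^5 + 3.1828*a^4 + 0.328*a^3 + 0.8608*a^2 + 0.0384*a + 0.0576)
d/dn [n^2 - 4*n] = 2*n - 4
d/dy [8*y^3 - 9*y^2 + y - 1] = 24*y^2 - 18*y + 1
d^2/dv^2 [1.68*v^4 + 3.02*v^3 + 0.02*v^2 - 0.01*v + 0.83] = 20.16*v^2 + 18.12*v + 0.04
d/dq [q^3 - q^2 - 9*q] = 3*q^2 - 2*q - 9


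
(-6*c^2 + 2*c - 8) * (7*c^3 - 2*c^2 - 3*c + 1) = -42*c^5 + 26*c^4 - 42*c^3 + 4*c^2 + 26*c - 8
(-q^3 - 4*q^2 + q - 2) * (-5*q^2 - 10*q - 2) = 5*q^5 + 30*q^4 + 37*q^3 + 8*q^2 + 18*q + 4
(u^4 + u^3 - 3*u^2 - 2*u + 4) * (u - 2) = u^5 - u^4 - 5*u^3 + 4*u^2 + 8*u - 8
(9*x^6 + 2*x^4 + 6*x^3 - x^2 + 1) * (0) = 0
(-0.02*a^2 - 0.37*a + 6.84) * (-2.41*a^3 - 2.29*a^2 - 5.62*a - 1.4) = 0.0482*a^5 + 0.9375*a^4 - 15.5247*a^3 - 13.5562*a^2 - 37.9228*a - 9.576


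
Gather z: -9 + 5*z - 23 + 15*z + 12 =20*z - 20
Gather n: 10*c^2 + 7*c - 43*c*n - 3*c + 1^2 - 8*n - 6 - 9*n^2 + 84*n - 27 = 10*c^2 + 4*c - 9*n^2 + n*(76 - 43*c) - 32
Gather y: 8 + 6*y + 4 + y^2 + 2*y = y^2 + 8*y + 12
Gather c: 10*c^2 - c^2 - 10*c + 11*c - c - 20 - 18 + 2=9*c^2 - 36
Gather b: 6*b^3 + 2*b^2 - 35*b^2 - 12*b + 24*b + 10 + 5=6*b^3 - 33*b^2 + 12*b + 15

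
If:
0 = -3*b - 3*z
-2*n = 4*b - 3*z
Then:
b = -z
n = 7*z/2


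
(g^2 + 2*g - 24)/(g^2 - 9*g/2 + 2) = 2*(g + 6)/(2*g - 1)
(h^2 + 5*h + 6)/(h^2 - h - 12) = (h + 2)/(h - 4)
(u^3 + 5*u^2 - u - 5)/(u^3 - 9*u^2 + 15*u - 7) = (u^2 + 6*u + 5)/(u^2 - 8*u + 7)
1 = 1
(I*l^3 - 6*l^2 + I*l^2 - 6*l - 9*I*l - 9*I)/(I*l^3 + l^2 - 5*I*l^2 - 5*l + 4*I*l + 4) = (l^3 + l^2*(1 + 6*I) + l*(-9 + 6*I) - 9)/(l^3 + l^2*(-5 - I) + l*(4 + 5*I) - 4*I)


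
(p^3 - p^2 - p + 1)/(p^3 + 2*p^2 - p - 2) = (p - 1)/(p + 2)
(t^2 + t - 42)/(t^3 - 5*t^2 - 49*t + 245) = (t - 6)/(t^2 - 12*t + 35)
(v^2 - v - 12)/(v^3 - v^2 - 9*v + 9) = (v - 4)/(v^2 - 4*v + 3)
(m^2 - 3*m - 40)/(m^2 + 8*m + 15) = (m - 8)/(m + 3)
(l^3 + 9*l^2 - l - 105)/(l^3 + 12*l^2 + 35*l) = (l - 3)/l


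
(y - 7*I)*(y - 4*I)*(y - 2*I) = y^3 - 13*I*y^2 - 50*y + 56*I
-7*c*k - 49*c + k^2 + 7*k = (-7*c + k)*(k + 7)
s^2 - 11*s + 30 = (s - 6)*(s - 5)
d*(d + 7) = d^2 + 7*d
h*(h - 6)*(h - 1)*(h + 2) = h^4 - 5*h^3 - 8*h^2 + 12*h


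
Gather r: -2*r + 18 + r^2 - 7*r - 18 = r^2 - 9*r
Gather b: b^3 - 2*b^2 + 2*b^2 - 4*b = b^3 - 4*b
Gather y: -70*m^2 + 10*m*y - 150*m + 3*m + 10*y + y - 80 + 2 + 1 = -70*m^2 - 147*m + y*(10*m + 11) - 77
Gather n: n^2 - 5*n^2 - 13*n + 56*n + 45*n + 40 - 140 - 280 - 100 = -4*n^2 + 88*n - 480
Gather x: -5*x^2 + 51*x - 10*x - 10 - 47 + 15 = -5*x^2 + 41*x - 42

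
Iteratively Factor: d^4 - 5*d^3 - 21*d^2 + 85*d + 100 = (d + 1)*(d^3 - 6*d^2 - 15*d + 100) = (d - 5)*(d + 1)*(d^2 - d - 20) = (d - 5)*(d + 1)*(d + 4)*(d - 5)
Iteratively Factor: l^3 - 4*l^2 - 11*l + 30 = (l - 5)*(l^2 + l - 6) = (l - 5)*(l - 2)*(l + 3)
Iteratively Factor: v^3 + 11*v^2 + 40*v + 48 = (v + 3)*(v^2 + 8*v + 16) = (v + 3)*(v + 4)*(v + 4)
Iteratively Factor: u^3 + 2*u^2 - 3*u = (u - 1)*(u^2 + 3*u) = (u - 1)*(u + 3)*(u)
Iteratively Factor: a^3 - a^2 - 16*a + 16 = (a - 4)*(a^2 + 3*a - 4) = (a - 4)*(a + 4)*(a - 1)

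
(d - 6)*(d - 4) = d^2 - 10*d + 24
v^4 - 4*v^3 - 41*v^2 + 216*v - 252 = (v - 6)*(v - 3)*(v - 2)*(v + 7)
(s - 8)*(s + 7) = s^2 - s - 56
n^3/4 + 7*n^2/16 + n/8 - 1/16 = (n/4 + 1/4)*(n - 1/4)*(n + 1)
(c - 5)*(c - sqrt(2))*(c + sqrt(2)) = c^3 - 5*c^2 - 2*c + 10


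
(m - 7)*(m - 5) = m^2 - 12*m + 35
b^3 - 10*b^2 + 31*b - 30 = (b - 5)*(b - 3)*(b - 2)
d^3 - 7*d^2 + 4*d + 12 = (d - 6)*(d - 2)*(d + 1)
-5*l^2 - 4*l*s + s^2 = (-5*l + s)*(l + s)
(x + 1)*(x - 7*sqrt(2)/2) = x^2 - 7*sqrt(2)*x/2 + x - 7*sqrt(2)/2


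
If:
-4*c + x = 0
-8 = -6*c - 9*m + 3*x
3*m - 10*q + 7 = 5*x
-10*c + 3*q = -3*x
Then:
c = 29/34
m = 223/153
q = -29/51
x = 58/17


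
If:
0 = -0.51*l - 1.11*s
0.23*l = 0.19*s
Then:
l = 0.00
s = 0.00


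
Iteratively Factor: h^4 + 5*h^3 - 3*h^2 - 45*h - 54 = (h + 3)*(h^3 + 2*h^2 - 9*h - 18) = (h - 3)*(h + 3)*(h^2 + 5*h + 6) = (h - 3)*(h + 2)*(h + 3)*(h + 3)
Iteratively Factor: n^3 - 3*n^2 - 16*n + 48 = (n - 3)*(n^2 - 16) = (n - 4)*(n - 3)*(n + 4)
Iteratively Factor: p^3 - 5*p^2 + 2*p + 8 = (p + 1)*(p^2 - 6*p + 8) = (p - 2)*(p + 1)*(p - 4)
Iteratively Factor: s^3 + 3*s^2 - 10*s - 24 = (s - 3)*(s^2 + 6*s + 8) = (s - 3)*(s + 4)*(s + 2)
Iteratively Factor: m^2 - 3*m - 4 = (m + 1)*(m - 4)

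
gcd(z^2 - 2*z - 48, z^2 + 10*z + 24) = z + 6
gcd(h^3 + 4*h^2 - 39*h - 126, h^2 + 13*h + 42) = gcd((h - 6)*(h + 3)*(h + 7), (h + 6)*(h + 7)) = h + 7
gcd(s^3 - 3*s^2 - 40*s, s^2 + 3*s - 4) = 1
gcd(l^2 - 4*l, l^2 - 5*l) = l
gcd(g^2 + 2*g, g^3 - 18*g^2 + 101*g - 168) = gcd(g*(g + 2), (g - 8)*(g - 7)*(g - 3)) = 1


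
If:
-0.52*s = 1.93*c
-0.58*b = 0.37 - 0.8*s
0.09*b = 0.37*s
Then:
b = -0.96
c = 0.06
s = -0.23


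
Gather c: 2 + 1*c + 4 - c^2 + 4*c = -c^2 + 5*c + 6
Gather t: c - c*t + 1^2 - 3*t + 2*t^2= c + 2*t^2 + t*(-c - 3) + 1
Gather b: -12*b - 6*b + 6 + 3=9 - 18*b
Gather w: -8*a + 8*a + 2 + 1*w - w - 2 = 0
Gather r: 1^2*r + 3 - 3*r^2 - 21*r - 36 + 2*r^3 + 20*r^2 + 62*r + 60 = 2*r^3 + 17*r^2 + 42*r + 27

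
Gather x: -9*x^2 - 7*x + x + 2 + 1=-9*x^2 - 6*x + 3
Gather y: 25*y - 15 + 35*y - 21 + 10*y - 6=70*y - 42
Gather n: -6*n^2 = -6*n^2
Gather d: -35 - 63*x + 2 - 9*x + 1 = -72*x - 32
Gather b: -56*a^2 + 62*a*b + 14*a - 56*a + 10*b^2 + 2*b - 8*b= -56*a^2 - 42*a + 10*b^2 + b*(62*a - 6)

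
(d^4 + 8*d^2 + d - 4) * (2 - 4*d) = -4*d^5 + 2*d^4 - 32*d^3 + 12*d^2 + 18*d - 8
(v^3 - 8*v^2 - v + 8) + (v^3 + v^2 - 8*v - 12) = 2*v^3 - 7*v^2 - 9*v - 4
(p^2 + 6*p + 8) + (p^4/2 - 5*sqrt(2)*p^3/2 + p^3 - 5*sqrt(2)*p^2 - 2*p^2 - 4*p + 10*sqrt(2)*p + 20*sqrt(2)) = p^4/2 - 5*sqrt(2)*p^3/2 + p^3 - 5*sqrt(2)*p^2 - p^2 + 2*p + 10*sqrt(2)*p + 8 + 20*sqrt(2)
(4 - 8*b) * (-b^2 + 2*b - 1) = 8*b^3 - 20*b^2 + 16*b - 4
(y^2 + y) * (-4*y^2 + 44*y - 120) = -4*y^4 + 40*y^3 - 76*y^2 - 120*y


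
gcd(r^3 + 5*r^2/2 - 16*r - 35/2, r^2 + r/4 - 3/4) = r + 1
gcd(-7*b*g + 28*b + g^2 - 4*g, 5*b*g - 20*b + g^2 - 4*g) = g - 4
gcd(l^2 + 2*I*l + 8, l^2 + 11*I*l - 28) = l + 4*I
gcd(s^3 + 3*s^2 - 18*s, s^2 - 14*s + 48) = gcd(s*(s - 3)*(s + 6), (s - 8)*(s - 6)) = 1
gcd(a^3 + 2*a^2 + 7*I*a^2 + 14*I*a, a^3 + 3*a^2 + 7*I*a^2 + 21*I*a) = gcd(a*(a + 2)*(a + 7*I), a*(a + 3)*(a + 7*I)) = a^2 + 7*I*a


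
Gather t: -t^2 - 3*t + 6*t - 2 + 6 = -t^2 + 3*t + 4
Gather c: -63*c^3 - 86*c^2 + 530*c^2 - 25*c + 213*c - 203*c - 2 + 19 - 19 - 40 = -63*c^3 + 444*c^2 - 15*c - 42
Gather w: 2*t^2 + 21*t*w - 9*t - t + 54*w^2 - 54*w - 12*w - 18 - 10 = 2*t^2 - 10*t + 54*w^2 + w*(21*t - 66) - 28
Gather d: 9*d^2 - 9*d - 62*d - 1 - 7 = 9*d^2 - 71*d - 8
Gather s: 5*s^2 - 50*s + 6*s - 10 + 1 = 5*s^2 - 44*s - 9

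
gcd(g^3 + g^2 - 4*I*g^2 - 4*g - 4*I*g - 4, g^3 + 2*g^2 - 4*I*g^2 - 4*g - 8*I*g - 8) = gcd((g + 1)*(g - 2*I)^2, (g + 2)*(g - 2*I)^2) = g^2 - 4*I*g - 4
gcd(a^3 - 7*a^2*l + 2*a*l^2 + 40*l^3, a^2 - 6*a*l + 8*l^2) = a - 4*l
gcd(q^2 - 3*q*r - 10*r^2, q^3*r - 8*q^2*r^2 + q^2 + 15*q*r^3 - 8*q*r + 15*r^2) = q - 5*r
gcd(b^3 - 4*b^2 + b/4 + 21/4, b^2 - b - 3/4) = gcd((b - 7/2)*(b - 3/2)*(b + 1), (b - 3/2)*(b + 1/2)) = b - 3/2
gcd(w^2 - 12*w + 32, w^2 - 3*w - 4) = w - 4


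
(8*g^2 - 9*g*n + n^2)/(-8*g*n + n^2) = (-g + n)/n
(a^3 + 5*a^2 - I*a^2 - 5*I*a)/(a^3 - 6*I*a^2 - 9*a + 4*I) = a*(a + 5)/(a^2 - 5*I*a - 4)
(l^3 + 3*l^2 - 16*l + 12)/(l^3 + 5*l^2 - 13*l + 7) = (l^2 + 4*l - 12)/(l^2 + 6*l - 7)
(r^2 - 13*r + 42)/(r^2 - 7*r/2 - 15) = 2*(r - 7)/(2*r + 5)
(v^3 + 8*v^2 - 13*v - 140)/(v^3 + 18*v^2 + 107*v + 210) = (v - 4)/(v + 6)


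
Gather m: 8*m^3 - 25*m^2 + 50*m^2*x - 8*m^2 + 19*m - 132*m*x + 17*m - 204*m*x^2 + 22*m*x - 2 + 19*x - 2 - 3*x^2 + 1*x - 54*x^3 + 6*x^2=8*m^3 + m^2*(50*x - 33) + m*(-204*x^2 - 110*x + 36) - 54*x^3 + 3*x^2 + 20*x - 4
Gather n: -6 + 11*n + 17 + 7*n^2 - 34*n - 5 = 7*n^2 - 23*n + 6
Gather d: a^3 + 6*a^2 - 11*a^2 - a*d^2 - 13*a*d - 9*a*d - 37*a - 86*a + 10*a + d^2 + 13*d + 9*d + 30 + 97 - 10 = a^3 - 5*a^2 - 113*a + d^2*(1 - a) + d*(22 - 22*a) + 117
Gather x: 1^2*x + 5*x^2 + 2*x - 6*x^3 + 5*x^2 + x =-6*x^3 + 10*x^2 + 4*x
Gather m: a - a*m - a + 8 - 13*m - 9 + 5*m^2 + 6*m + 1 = 5*m^2 + m*(-a - 7)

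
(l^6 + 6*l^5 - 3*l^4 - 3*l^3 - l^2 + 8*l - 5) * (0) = 0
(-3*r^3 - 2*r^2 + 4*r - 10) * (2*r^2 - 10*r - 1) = -6*r^5 + 26*r^4 + 31*r^3 - 58*r^2 + 96*r + 10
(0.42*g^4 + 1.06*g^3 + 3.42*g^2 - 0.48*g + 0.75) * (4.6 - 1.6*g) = -0.672*g^5 + 0.236*g^4 - 0.596000000000001*g^3 + 16.5*g^2 - 3.408*g + 3.45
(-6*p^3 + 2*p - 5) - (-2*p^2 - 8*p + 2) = -6*p^3 + 2*p^2 + 10*p - 7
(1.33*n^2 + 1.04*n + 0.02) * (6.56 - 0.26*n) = -0.3458*n^3 + 8.4544*n^2 + 6.8172*n + 0.1312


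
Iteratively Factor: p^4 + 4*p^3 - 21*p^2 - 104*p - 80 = (p + 4)*(p^3 - 21*p - 20) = (p - 5)*(p + 4)*(p^2 + 5*p + 4) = (p - 5)*(p + 4)^2*(p + 1)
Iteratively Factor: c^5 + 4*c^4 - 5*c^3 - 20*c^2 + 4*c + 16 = (c + 1)*(c^4 + 3*c^3 - 8*c^2 - 12*c + 16) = (c - 1)*(c + 1)*(c^3 + 4*c^2 - 4*c - 16) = (c - 2)*(c - 1)*(c + 1)*(c^2 + 6*c + 8) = (c - 2)*(c - 1)*(c + 1)*(c + 4)*(c + 2)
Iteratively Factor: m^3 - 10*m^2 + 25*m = (m - 5)*(m^2 - 5*m) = m*(m - 5)*(m - 5)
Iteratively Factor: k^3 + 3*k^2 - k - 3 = (k + 1)*(k^2 + 2*k - 3) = (k - 1)*(k + 1)*(k + 3)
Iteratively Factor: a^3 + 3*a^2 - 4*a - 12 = (a + 2)*(a^2 + a - 6) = (a - 2)*(a + 2)*(a + 3)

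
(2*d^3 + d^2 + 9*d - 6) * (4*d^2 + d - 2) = 8*d^5 + 6*d^4 + 33*d^3 - 17*d^2 - 24*d + 12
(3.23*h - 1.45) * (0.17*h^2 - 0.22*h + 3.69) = 0.5491*h^3 - 0.9571*h^2 + 12.2377*h - 5.3505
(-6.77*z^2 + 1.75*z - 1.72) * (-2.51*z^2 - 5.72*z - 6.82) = 16.9927*z^4 + 34.3319*z^3 + 40.4786*z^2 - 2.0966*z + 11.7304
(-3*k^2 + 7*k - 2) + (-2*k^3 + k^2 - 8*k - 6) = -2*k^3 - 2*k^2 - k - 8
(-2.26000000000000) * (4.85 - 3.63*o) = 8.2038*o - 10.961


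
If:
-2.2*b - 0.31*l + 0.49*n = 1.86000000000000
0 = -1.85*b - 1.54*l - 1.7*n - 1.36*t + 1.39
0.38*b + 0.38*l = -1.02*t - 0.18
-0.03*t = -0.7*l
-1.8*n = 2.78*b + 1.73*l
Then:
No Solution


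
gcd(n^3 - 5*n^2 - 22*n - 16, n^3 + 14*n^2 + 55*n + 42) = n + 1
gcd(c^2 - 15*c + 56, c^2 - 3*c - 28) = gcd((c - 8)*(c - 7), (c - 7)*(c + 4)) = c - 7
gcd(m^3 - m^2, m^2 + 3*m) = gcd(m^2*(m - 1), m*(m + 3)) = m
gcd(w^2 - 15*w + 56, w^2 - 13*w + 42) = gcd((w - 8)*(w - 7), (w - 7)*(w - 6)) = w - 7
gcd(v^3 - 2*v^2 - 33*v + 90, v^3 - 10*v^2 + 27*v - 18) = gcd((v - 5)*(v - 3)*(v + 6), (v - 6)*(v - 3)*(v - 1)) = v - 3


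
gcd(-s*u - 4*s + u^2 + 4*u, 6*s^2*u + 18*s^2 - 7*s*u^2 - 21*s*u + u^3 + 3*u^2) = s - u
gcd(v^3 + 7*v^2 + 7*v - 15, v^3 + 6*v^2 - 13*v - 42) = 1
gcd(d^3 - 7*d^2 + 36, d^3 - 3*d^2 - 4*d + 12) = d^2 - d - 6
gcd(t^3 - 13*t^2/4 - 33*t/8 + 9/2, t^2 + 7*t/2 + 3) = t + 3/2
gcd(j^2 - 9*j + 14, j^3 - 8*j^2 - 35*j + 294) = j - 7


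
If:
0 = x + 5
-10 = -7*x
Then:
No Solution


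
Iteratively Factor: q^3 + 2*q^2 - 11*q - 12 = (q + 1)*(q^2 + q - 12) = (q + 1)*(q + 4)*(q - 3)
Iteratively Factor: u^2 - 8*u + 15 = (u - 3)*(u - 5)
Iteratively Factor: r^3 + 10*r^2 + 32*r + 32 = (r + 2)*(r^2 + 8*r + 16) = (r + 2)*(r + 4)*(r + 4)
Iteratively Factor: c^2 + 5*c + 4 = (c + 4)*(c + 1)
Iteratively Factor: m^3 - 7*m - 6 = (m + 1)*(m^2 - m - 6) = (m - 3)*(m + 1)*(m + 2)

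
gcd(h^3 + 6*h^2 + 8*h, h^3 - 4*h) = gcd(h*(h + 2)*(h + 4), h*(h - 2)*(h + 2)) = h^2 + 2*h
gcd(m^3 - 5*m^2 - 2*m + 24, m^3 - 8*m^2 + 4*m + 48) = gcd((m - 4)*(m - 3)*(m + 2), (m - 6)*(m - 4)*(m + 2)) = m^2 - 2*m - 8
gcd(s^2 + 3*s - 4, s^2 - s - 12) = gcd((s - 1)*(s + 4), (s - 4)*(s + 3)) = 1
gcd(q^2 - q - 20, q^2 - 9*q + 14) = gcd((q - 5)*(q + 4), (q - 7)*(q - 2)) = 1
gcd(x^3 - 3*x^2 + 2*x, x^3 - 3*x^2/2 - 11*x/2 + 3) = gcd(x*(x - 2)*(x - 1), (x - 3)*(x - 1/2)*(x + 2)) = 1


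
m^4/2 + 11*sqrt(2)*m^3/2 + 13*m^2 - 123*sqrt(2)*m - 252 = (m/2 + sqrt(2)/2)*(m - 3*sqrt(2))*(m + 6*sqrt(2))*(m + 7*sqrt(2))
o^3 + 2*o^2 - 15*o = o*(o - 3)*(o + 5)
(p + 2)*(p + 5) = p^2 + 7*p + 10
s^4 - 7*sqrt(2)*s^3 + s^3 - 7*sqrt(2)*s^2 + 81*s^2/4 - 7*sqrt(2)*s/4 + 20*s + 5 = (s + 1/2)^2*(s - 5*sqrt(2))*(s - 2*sqrt(2))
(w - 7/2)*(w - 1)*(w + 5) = w^3 + w^2/2 - 19*w + 35/2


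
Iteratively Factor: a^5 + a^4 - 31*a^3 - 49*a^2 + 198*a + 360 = (a - 5)*(a^4 + 6*a^3 - a^2 - 54*a - 72) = (a - 5)*(a + 4)*(a^3 + 2*a^2 - 9*a - 18) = (a - 5)*(a + 2)*(a + 4)*(a^2 - 9) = (a - 5)*(a - 3)*(a + 2)*(a + 4)*(a + 3)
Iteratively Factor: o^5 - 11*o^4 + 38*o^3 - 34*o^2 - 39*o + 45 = (o - 5)*(o^4 - 6*o^3 + 8*o^2 + 6*o - 9) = (o - 5)*(o - 3)*(o^3 - 3*o^2 - o + 3) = (o - 5)*(o - 3)^2*(o^2 - 1) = (o - 5)*(o - 3)^2*(o - 1)*(o + 1)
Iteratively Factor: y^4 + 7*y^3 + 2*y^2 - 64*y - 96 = (y + 4)*(y^3 + 3*y^2 - 10*y - 24) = (y - 3)*(y + 4)*(y^2 + 6*y + 8) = (y - 3)*(y + 4)^2*(y + 2)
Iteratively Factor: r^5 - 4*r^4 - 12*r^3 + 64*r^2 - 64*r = (r - 2)*(r^4 - 2*r^3 - 16*r^2 + 32*r) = (r - 2)*(r + 4)*(r^3 - 6*r^2 + 8*r) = (r - 4)*(r - 2)*(r + 4)*(r^2 - 2*r) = r*(r - 4)*(r - 2)*(r + 4)*(r - 2)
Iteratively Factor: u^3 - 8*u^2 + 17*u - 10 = (u - 2)*(u^2 - 6*u + 5) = (u - 5)*(u - 2)*(u - 1)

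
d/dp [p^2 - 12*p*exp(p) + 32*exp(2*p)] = -12*p*exp(p) + 2*p + 64*exp(2*p) - 12*exp(p)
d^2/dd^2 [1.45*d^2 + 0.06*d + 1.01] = 2.90000000000000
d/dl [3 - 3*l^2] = -6*l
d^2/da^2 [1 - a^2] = -2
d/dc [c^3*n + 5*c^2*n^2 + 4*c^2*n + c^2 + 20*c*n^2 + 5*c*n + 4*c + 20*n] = 3*c^2*n + 10*c*n^2 + 8*c*n + 2*c + 20*n^2 + 5*n + 4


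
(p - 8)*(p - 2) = p^2 - 10*p + 16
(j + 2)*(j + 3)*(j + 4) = j^3 + 9*j^2 + 26*j + 24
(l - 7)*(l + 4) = l^2 - 3*l - 28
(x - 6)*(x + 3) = x^2 - 3*x - 18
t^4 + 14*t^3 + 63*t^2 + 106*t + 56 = (t + 1)*(t + 2)*(t + 4)*(t + 7)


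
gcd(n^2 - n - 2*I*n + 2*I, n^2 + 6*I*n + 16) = n - 2*I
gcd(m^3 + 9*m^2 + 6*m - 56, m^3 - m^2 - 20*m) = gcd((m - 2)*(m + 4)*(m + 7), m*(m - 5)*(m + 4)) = m + 4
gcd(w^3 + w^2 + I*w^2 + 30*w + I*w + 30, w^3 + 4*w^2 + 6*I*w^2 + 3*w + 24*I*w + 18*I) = w^2 + w*(1 + 6*I) + 6*I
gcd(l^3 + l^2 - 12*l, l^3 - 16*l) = l^2 + 4*l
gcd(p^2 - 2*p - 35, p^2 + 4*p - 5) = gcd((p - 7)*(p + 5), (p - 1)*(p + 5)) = p + 5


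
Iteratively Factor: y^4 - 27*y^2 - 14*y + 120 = (y - 5)*(y^3 + 5*y^2 - 2*y - 24) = (y - 5)*(y - 2)*(y^2 + 7*y + 12) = (y - 5)*(y - 2)*(y + 4)*(y + 3)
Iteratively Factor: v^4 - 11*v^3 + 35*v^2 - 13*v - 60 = (v - 4)*(v^3 - 7*v^2 + 7*v + 15) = (v - 4)*(v + 1)*(v^2 - 8*v + 15) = (v - 4)*(v - 3)*(v + 1)*(v - 5)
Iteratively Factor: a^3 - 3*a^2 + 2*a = (a - 1)*(a^2 - 2*a) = (a - 2)*(a - 1)*(a)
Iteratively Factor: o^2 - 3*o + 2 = (o - 1)*(o - 2)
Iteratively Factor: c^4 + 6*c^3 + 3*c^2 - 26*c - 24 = (c + 3)*(c^3 + 3*c^2 - 6*c - 8) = (c + 1)*(c + 3)*(c^2 + 2*c - 8) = (c - 2)*(c + 1)*(c + 3)*(c + 4)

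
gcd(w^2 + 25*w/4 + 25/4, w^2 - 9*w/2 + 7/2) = 1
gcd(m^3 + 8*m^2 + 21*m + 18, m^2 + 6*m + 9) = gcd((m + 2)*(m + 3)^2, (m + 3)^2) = m^2 + 6*m + 9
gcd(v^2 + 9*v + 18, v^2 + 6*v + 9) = v + 3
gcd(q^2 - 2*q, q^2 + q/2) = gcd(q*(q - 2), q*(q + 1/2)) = q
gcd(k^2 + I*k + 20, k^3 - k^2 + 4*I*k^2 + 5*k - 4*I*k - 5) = k + 5*I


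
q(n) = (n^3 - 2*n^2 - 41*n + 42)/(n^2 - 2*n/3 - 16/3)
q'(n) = (2/3 - 2*n)*(n^3 - 2*n^2 - 41*n + 42)/(n^2 - 2*n/3 - 16/3)^2 + (3*n^2 - 4*n - 41)/(n^2 - 2*n/3 - 16/3) = 3*(3*n^4 - 4*n^3 + 79*n^2 - 188*n + 740)/(9*n^4 - 12*n^3 - 92*n^2 + 64*n + 256)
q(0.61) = -3.07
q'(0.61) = 7.57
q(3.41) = -20.25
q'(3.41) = 26.07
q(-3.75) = 10.23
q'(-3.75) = 8.88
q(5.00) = -5.39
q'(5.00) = 3.94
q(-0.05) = -8.31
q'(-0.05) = 8.90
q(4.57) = -7.33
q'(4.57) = 5.24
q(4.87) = -5.92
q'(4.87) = 4.25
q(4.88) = -5.88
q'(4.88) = 4.23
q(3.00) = -43.20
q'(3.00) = 122.64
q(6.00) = -2.25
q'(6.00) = 2.57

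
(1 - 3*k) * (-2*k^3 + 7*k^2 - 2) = 6*k^4 - 23*k^3 + 7*k^2 + 6*k - 2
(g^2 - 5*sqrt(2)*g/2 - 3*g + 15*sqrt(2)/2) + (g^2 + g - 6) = 2*g^2 - 5*sqrt(2)*g/2 - 2*g - 6 + 15*sqrt(2)/2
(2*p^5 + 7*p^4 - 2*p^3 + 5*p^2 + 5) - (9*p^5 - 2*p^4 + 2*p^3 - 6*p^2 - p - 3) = -7*p^5 + 9*p^4 - 4*p^3 + 11*p^2 + p + 8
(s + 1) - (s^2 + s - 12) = 13 - s^2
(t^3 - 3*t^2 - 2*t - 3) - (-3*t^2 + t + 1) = t^3 - 3*t - 4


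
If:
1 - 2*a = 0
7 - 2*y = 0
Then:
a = 1/2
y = 7/2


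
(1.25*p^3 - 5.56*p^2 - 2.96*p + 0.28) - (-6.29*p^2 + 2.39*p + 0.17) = 1.25*p^3 + 0.73*p^2 - 5.35*p + 0.11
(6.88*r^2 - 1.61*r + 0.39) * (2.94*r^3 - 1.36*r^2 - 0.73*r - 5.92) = 20.2272*r^5 - 14.0902*r^4 - 1.6862*r^3 - 40.0847*r^2 + 9.2465*r - 2.3088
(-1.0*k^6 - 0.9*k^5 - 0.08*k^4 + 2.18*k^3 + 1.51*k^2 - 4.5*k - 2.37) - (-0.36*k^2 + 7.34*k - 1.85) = -1.0*k^6 - 0.9*k^5 - 0.08*k^4 + 2.18*k^3 + 1.87*k^2 - 11.84*k - 0.52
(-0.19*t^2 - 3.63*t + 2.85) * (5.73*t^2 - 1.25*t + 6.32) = -1.0887*t^4 - 20.5624*t^3 + 19.6672*t^2 - 26.5041*t + 18.012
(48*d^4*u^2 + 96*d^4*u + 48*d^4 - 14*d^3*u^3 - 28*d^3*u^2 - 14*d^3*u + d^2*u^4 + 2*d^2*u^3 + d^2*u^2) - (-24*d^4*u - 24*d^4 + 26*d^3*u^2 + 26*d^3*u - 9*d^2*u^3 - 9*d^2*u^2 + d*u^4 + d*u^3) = 48*d^4*u^2 + 120*d^4*u + 72*d^4 - 14*d^3*u^3 - 54*d^3*u^2 - 40*d^3*u + d^2*u^4 + 11*d^2*u^3 + 10*d^2*u^2 - d*u^4 - d*u^3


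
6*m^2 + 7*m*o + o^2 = (m + o)*(6*m + o)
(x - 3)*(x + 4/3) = x^2 - 5*x/3 - 4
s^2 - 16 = (s - 4)*(s + 4)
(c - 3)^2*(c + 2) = c^3 - 4*c^2 - 3*c + 18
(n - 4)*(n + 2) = n^2 - 2*n - 8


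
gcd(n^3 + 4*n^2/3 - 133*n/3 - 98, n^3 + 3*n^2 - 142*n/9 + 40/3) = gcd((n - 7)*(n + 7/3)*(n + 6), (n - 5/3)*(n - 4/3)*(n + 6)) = n + 6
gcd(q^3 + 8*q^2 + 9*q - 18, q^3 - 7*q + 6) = q^2 + 2*q - 3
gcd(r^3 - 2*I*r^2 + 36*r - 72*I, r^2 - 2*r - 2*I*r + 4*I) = r - 2*I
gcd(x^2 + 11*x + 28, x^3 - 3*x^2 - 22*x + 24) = x + 4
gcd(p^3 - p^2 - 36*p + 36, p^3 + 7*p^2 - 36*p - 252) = p^2 - 36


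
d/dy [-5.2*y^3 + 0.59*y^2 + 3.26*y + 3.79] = -15.6*y^2 + 1.18*y + 3.26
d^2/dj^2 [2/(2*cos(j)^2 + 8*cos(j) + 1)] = 8*(-4*sin(j)^4 + 16*sin(j)^2 + 17*cos(j) - 3*cos(3*j) + 19)/(-2*sin(j)^2 + 8*cos(j) + 3)^3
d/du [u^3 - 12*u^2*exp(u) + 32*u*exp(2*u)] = -12*u^2*exp(u) + 3*u^2 + 64*u*exp(2*u) - 24*u*exp(u) + 32*exp(2*u)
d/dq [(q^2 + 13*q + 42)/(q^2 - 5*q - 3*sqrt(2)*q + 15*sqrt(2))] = ((2*q + 13)*(q^2 - 5*q - 3*sqrt(2)*q + 15*sqrt(2)) + (-2*q + 3*sqrt(2) + 5)*(q^2 + 13*q + 42))/(q^2 - 5*q - 3*sqrt(2)*q + 15*sqrt(2))^2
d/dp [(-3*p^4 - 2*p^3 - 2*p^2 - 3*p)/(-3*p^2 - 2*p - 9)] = (18*p^5 + 24*p^4 + 116*p^3 + 49*p^2 + 36*p + 27)/(9*p^4 + 12*p^3 + 58*p^2 + 36*p + 81)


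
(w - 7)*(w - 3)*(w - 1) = w^3 - 11*w^2 + 31*w - 21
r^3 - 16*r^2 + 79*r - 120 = (r - 8)*(r - 5)*(r - 3)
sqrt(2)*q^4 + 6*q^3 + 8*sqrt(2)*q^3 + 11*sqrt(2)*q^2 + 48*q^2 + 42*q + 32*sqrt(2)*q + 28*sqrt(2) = (q + 7)*(q + sqrt(2))*(q + 2*sqrt(2))*(sqrt(2)*q + sqrt(2))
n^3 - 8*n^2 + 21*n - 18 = (n - 3)^2*(n - 2)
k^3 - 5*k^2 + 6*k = k*(k - 3)*(k - 2)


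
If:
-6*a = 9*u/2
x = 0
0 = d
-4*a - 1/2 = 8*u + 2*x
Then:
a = 3/40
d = 0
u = -1/10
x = 0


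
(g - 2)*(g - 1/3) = g^2 - 7*g/3 + 2/3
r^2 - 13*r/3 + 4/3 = (r - 4)*(r - 1/3)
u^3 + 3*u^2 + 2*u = u*(u + 1)*(u + 2)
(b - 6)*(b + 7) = b^2 + b - 42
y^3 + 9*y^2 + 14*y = y*(y + 2)*(y + 7)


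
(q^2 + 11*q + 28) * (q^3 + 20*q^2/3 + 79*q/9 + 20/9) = q^5 + 53*q^4/3 + 991*q^3/9 + 2569*q^2/9 + 2432*q/9 + 560/9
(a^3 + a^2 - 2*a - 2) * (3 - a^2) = -a^5 - a^4 + 5*a^3 + 5*a^2 - 6*a - 6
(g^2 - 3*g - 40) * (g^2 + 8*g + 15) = g^4 + 5*g^3 - 49*g^2 - 365*g - 600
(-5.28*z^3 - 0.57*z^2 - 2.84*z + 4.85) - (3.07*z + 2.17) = -5.28*z^3 - 0.57*z^2 - 5.91*z + 2.68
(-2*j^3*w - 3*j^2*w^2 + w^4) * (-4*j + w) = 8*j^4*w + 10*j^3*w^2 - 3*j^2*w^3 - 4*j*w^4 + w^5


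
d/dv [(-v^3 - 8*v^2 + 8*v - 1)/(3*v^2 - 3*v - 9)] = (-v^4 + 2*v^3 + 9*v^2 + 50*v - 25)/(3*(v^4 - 2*v^3 - 5*v^2 + 6*v + 9))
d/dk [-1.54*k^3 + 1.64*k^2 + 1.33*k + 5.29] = -4.62*k^2 + 3.28*k + 1.33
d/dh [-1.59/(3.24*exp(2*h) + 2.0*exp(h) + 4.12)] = (10.3032*exp(h) + 3.18)*exp(h)/(3.24*exp(2*h) + 2.0*exp(h) + 4.12)^2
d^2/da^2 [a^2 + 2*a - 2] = 2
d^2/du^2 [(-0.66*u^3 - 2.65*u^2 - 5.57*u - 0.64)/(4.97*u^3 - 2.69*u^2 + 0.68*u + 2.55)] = (-148.562246*u^6 - 812.120862*u^5 + 411.208854*u^4 + 544.767404*u^3 + 690.399762*u^2 - 199.304022*u - 24.518522)/(122.763473*u^9 - 199.336263*u^8 + 158.280087*u^7 + 114.950032*u^6 - 182.894262*u^5 + 103.332477*u^4 + 69.279947*u^3 - 48.937815*u^2 + 13.2651*u + 16.581375)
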